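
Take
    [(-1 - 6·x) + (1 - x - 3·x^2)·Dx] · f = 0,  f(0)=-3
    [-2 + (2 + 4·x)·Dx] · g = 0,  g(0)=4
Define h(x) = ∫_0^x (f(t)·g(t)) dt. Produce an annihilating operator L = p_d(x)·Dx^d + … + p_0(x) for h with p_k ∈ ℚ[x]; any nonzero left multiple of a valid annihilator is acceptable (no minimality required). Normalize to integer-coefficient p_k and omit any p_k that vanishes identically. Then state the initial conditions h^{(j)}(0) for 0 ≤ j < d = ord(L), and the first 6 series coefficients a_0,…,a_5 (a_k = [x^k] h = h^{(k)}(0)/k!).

L = (2 + 7·x + 9·x^2)·Dx + (-1 - x + 5·x^2 + 6·x^3)·Dx^2  (order 2).
h: a_k = 0, -12, -12, -18, -33, -573/10, …
ICs: h(0) = 0, h′(0) = -12.

f: a_k = -3, -3, -12, -21, -57, -120, …
g: a_k = 4, 4, -2, 2, -5/2, 7/2, …
Sym-product of L_f,L_g gives L₀ (≤ ord 1).
∫: right-multiply L₀ by Dx.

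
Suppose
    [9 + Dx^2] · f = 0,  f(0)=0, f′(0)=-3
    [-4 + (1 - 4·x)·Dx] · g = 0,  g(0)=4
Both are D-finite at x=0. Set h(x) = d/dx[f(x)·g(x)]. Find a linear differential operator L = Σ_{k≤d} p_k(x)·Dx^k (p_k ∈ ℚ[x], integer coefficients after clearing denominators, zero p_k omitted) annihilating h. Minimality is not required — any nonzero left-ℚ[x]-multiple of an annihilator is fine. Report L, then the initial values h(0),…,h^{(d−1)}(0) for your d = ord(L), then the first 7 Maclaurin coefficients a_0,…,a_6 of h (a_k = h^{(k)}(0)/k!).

f: a_k = 0, -3, 0, 9/2, 0, -81/40, 0, …
g: a_k = 4, 16, 64, 256, 1024, 4096, 16384, …
Sym-product of L_f,L_g gives L₀ (≤ ord 2).
Differentiate: ansatz ord ≤ ord L₀ ⇒ L.
L = (-23 - 72·x + 144·x^2) + (-8 + 32·x)·Dx + (1 - 8·x + 16·x^2)·Dx^2  (order 2).
h: a_k = -12, -96, -522, -2784, -27921/2, -335052/5, -6254061/20, …
ICs: h(0) = -12, h′(0) = -96.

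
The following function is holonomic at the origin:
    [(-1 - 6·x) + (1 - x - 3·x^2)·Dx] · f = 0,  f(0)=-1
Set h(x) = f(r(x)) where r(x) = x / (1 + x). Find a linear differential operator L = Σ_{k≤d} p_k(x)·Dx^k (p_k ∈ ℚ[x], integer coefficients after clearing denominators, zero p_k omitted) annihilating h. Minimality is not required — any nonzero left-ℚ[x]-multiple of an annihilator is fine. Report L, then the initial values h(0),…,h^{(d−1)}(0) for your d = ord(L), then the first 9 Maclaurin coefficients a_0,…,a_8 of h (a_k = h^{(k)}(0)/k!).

f: a_k = -1, -1, -4, -7, -19, -40, -97, -217, -508, …
L₀ from L_f via x↦r, Dx↦r'^{-1}Dx.
L = (1 + 7·x) + (-1 - 2·x + 2·x^2 + 3·x^3)·Dx  (order 1).
h: a_k = -1, -1, -3, 0, -9, 9, -36, 63, -171, …
ICs: h(0) = -1.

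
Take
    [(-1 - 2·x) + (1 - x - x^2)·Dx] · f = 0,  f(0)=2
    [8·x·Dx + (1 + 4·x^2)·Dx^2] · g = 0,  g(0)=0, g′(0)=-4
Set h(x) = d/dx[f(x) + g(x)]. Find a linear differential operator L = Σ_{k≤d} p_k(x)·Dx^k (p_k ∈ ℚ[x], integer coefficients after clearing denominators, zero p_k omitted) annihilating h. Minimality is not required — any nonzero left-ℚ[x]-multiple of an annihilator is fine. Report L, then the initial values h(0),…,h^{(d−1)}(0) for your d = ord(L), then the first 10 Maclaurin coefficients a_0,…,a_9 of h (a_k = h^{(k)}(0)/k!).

f: a_k = 2, 2, 4, 6, 10, 16, 26, 42, 68, 110, …
g: a_k = 0, -4, 0, 16/3, 0, -64/5, 0, 256/7, 0, -1024/9, …
f+g: L₀ = lclm(L_f,L_g), ord ≤ 1+2.
Differentiate: ansatz ord ≤ ord L₀ ⇒ L.
L = (-16 + 64·x + 400·x^2 + 576·x^3 + 696·x^4 + 96·x^6) + (13 + 24·x + 22·x^2 + 204·x^3 + 548·x^4 + 488·x^5 + 48·x^6 + 96·x^7)·Dx + (-2 - 5·x - 14·x^2 + 2·x^3 - 13·x^4 + 92·x^5 + 48·x^6 + 16·x^7 + 16·x^8)·Dx^2  (order 2).
h: a_k = -2, 8, 34, 40, 16, 156, 550, 544, -34, 1780, …
ICs: h(0) = -2, h′(0) = 8.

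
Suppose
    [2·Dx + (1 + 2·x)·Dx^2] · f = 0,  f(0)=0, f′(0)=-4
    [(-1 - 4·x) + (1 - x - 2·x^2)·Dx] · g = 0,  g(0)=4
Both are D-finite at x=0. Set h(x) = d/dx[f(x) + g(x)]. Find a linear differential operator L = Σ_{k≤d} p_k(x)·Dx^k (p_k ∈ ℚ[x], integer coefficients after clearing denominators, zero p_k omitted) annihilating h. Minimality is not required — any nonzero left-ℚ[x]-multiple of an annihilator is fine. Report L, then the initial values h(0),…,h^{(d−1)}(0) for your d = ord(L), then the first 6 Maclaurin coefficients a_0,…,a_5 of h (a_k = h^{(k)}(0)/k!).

f: a_k = 0, -4, 4, -16/3, 8, -64/5, …
g: a_k = 4, 4, 12, 20, 44, 84, …
Weyl lclm of L_f,L_g ⇒ L₀ (ord ≤ 3).
h=h₀': d/dx-closure on L₀ ⇒ L.
L = (-54 - 228·x - 432·x^2 - 288·x^3 - 192·x^4) + (-11 - 124·x - 464·x^2 - 704·x^3 - 592·x^4 - 320·x^5)·Dx + (4 + 19·x + 17·x^2 - 42·x^3 - 116·x^4 - 136·x^5 - 64·x^6)·Dx^2  (order 2).
h: a_k = 0, 32, 44, 208, 356, 1160, …
ICs: h(0) = 0, h′(0) = 32.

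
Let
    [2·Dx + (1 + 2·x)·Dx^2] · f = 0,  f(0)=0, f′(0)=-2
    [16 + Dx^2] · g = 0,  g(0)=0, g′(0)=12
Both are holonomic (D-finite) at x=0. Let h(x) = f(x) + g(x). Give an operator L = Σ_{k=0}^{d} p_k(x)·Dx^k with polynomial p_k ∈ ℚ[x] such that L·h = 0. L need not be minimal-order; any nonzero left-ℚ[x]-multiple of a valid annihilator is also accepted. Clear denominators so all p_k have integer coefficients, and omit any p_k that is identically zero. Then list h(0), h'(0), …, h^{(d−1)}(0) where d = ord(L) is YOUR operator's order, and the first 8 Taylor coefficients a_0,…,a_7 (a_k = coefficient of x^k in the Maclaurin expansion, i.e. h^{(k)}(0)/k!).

L = (160 + 256·x + 256·x^2)·Dx + (48 + 224·x + 384·x^2 + 256·x^3)·Dx^2 + (10 + 16·x + 16·x^2)·Dx^3 + (3 + 14·x + 24·x^2 + 16·x^3)·Dx^4  (order 4).
h: a_k = 0, 10, 2, -104/3, 4, 96/5, 32/3, -2944/105, …
ICs: h(0) = 0, h′(0) = 10, h′′(0) = 4, h′′′(0) = -208.

f: a_k = 0, -2, 2, -8/3, 4, -32/5, 32/3, -128/7, …
g: a_k = 0, 12, 0, -32, 0, 128/5, 0, -1024/105, …
Sum ⇒ L₀ = lclm(L_f,L_g) in ℚ(x)⟨Dx⟩.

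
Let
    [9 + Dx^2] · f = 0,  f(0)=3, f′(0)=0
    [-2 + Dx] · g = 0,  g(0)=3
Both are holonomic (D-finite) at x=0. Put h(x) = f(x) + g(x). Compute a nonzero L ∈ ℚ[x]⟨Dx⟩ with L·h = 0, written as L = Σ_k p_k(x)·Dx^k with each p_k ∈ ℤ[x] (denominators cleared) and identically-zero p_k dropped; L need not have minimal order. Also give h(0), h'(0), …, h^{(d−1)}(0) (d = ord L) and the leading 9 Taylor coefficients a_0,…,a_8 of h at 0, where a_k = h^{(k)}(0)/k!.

L = -18 + 9·Dx - 2·Dx^2 + Dx^3  (order 3).
h: a_k = 6, 6, -15/2, 4, 97/8, 4/5, -133/48, 8/105, 6817/13440, …
ICs: h(0) = 6, h′(0) = 6, h′′(0) = -15.

f: a_k = 3, 0, -27/2, 0, 81/8, 0, -243/80, 0, 2187/4480, …
g: a_k = 3, 6, 6, 4, 2, 4/5, 4/15, 8/105, 2/105, …
L₀ := lclm(L_f,L_g); ord L₀ ≤ 2+1.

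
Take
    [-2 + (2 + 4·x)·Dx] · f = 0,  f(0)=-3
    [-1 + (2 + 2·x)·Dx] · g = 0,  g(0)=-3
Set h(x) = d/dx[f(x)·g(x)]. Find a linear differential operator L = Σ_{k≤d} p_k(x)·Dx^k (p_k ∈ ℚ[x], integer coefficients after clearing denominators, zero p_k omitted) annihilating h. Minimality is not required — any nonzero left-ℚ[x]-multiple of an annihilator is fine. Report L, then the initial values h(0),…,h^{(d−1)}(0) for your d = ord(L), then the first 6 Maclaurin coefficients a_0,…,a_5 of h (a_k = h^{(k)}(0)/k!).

f: a_k = -3, -3, 3/2, -3/2, 15/8, -21/8, …
g: a_k = -3, -3/2, 3/8, -3/16, 15/128, -21/256, …
Product ⇒ symmetric product L₀, ord ≤ 1.
Derive L from L₀ (diff closure).
L = -1 + (-6 - 26·x - 36·x^2 - 16·x^3)·Dx  (order 1).
h: a_k = 27/2, -9/4, 81/16, -333/32, 5265/256, -20439/512, …
ICs: h(0) = 27/2.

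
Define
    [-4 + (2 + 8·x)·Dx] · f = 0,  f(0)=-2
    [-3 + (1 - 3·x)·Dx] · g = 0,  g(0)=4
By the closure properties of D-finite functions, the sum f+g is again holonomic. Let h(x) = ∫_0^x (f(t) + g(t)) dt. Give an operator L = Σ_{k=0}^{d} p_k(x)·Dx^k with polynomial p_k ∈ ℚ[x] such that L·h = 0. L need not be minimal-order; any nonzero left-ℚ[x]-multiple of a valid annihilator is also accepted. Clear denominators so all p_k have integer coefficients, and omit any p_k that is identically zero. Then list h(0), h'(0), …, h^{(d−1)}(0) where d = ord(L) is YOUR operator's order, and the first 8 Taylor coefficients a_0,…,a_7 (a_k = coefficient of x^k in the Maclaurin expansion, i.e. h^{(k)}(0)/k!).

L = (48 + 108·x)·Dx + (-22 - 120·x - 324·x^2)·Dx^2 + (1 + 19·x + 6·x^2 - 216·x^3)·Dx^3  (order 3).
h: a_k = 0, 2, 4, 40/3, 25, 344/5, 458/3, 3084/7, …
ICs: h(0) = 0, h′(0) = 2, h′′(0) = 8.

f: a_k = -2, -4, 4, -8, 20, -56, 168, -528, …
g: a_k = 4, 12, 36, 108, 324, 972, 2916, 8748, …
f+g: L₀ = lclm(L_f,L_g), ord ≤ 1+1.
Integrate: L := L₀·Dx.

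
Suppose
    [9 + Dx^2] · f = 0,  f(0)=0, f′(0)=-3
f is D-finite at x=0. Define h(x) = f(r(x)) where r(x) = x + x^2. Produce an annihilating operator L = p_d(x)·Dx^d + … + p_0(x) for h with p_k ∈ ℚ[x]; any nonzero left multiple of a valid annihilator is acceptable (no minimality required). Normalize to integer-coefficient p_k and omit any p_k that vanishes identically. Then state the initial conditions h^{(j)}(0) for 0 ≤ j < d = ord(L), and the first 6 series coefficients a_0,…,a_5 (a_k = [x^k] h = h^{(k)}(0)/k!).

L = (9 + 54·x + 108·x^2 + 72·x^3) - 2·Dx + (1 + 2·x)·Dx^2  (order 2).
h: a_k = 0, -3, -3, 9/2, 27/2, 459/40, …
ICs: h(0) = 0, h′(0) = -3.

f: a_k = 0, -3, 0, 9/2, 0, -81/40, …
Change of var in L_f (x↦r) gives L₀.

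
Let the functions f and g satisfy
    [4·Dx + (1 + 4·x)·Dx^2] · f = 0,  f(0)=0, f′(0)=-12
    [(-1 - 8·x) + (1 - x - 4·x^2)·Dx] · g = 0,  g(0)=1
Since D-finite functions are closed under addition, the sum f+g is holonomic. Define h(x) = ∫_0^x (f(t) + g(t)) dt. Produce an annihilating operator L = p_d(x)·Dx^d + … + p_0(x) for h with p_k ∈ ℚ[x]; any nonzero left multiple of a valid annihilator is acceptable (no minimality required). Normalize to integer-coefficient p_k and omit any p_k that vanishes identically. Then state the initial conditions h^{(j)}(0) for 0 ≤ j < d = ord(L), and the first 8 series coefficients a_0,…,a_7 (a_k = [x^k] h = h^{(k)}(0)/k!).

L = (-268 - 1616·x - 5504·x^2 - 4608·x^3 - 6144·x^4)·Dx^2 + (-11 - 360·x - 3008·x^2 - 7680·x^3 - 9472·x^4 - 10240·x^5)·Dx^3 + (7 + 67·x + 154·x^2 - 136·x^3 - 928·x^4 - 2176·x^5 - 2048·x^6)·Dx^4  (order 4).
h: a_k = 0, 1, -11/2, 29/3, -55/4, 221/5, -2747/30, 2229/7, …
ICs: h(0) = 0, h′(0) = 1, h′′(0) = -11, h′′′(0) = 58.

f: a_k = 0, -12, 24, -64, 192, -3072/5, 2048, -49152/7, …
g: a_k = 1, 1, 5, 9, 29, 65, 181, 441, …
h₀=f+g: left-lcm gives L₀, ord ≤ 3.
∫: right-multiply L₀ by Dx.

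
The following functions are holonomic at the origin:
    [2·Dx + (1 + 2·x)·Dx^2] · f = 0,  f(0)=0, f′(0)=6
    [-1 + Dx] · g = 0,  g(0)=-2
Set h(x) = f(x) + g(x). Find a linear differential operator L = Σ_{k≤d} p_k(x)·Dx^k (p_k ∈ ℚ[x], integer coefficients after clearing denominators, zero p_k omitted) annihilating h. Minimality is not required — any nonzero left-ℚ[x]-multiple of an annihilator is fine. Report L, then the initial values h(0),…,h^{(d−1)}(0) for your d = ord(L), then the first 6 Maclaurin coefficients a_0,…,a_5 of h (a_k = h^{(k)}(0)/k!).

L = (-10 - 4·x)·Dx + (7 - 4·x - 4·x^2)·Dx^2 + (3 + 8·x + 4·x^2)·Dx^3  (order 3).
h: a_k = -2, 4, -7, 23/3, -145/12, 1151/60, …
ICs: h(0) = -2, h′(0) = 4, h′′(0) = -14.

f: a_k = 0, 6, -6, 8, -12, 96/5, …
g: a_k = -2, -2, -1, -1/3, -1/12, -1/60, …
L₀ := lclm(L_f,L_g); ord L₀ ≤ 2+1.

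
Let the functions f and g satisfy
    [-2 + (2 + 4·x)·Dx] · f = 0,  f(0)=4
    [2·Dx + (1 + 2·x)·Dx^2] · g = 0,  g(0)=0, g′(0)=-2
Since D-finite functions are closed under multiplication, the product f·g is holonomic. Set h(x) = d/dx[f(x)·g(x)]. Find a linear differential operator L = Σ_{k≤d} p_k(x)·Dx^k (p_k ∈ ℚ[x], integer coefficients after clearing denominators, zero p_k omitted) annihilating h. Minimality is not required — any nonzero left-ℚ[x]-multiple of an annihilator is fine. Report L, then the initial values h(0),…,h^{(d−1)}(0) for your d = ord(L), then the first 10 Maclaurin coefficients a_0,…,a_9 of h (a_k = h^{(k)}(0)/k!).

L = 1 + (4 + 8·x)·Dx + (1 + 4·x + 4·x^2)·Dx^2  (order 2).
h: a_k = -8, 0, 4, -32/3, 71/3, -248/5, 3043/30, -21512/105, 46027/112, -51719/63, …
ICs: h(0) = -8, h′(0) = 0.

f: a_k = 4, 4, -2, 2, -5/2, 7/2, -21/4, 33/4, -429/32, 715/32, …
g: a_k = 0, -2, 2, -8/3, 4, -32/5, 32/3, -128/7, 32, -512/9, …
f·g: L₀ = L_f ⊗_s L_g, ord ≤ 1·2.
h₀' ⇒ L via d/dx closure of L₀.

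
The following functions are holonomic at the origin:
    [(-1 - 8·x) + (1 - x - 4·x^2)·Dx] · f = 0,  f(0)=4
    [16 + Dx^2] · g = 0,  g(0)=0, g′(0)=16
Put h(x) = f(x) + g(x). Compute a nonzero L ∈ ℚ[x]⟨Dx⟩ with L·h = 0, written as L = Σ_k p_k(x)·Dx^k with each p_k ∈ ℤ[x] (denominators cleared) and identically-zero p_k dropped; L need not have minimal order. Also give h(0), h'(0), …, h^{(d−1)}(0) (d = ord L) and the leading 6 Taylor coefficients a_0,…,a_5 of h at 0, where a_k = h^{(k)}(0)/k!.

L = (560 + 4608·x + 1664·x^2 + 6144·x^3 + 10240·x^4 + 16384·x^5) + (-208 + 272·x + 896·x^2 - 1408·x^3 - 1536·x^4 + 6144·x^5 + 8192·x^6)·Dx + (35 + 288·x + 104·x^2 + 384·x^3 + 640·x^4 + 1024·x^5)·Dx^2 + (-13 + 17·x + 56·x^2 - 88·x^3 - 96·x^4 + 384·x^5 + 512·x^6)·Dx^3  (order 3).
h: a_k = 4, 20, 20, -20/3, 116, 4412/15, …
ICs: h(0) = 4, h′(0) = 20, h′′(0) = 40.

f: a_k = 4, 4, 20, 36, 116, 260, …
g: a_k = 0, 16, 0, -128/3, 0, 512/15, …
h₀=f+g: left-lcm gives L₀, ord ≤ 3.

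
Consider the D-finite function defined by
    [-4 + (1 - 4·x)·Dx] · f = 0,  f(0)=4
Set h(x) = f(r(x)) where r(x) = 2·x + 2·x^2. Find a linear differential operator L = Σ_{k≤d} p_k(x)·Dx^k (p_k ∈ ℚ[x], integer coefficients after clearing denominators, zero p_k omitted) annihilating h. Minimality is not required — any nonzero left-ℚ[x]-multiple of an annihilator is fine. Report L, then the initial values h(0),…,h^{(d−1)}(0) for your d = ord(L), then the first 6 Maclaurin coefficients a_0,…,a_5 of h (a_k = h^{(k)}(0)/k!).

f: a_k = 4, 16, 64, 256, 1024, 4096, …
Substitute x→r, Dx→(1/r')Dx; clear ⇒ L₀.
L = (8 + 16·x) + (-1 + 8·x + 8·x^2)·Dx  (order 1).
h: a_k = 4, 32, 288, 2560, 22784, 202752, …
ICs: h(0) = 4.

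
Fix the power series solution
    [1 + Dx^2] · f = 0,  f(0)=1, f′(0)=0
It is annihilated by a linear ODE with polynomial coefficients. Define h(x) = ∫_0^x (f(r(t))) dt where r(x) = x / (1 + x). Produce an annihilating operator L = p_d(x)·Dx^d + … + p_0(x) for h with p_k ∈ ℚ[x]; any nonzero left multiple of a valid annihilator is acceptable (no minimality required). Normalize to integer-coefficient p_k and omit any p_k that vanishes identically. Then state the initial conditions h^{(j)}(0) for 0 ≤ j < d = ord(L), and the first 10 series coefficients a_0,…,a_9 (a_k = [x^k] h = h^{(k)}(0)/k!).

L = Dx + (2 + 6·x + 6·x^2 + 2·x^3)·Dx^2 + (1 + 4·x + 6·x^2 + 4·x^3 + x^4)·Dx^3  (order 3).
h: a_k = 0, 1, 0, -1/6, 1/4, -7/24, 11/36, -1501/5040, 87/320, -16699/72576, …
ICs: h(0) = 0, h′(0) = 1, h′′(0) = 0.

f: a_k = 1, 0, -1/2, 0, 1/24, 0, -1/720, 0, 1/40320, 0, …
h₀=f(r): pull back L_f along r ⇒ L₀.
∫: right-multiply L₀ by Dx.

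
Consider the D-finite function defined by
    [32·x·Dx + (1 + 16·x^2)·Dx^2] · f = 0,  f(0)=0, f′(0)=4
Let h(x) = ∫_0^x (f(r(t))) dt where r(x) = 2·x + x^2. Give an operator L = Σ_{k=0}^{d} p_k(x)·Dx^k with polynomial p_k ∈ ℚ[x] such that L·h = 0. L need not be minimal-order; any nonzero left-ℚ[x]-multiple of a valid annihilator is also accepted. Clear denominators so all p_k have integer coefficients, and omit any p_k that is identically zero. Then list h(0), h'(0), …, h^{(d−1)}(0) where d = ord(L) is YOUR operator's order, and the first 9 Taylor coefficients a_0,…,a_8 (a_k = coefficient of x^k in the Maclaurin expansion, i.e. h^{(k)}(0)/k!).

f: a_k = 0, 4, 0, -64/3, 0, 1024/5, 0, -16384/7, 0, …
f∘r: x↦r, Dx↦Dx/r' in L_f ⇒ L₀.
Integrate: L := L₀·Dx.
L = (-1 + 128·x + 256·x^2 + 192·x^3 + 48·x^4)·Dx^2 + (1 + x + 64·x^2 + 128·x^3 + 80·x^4 + 16·x^5)·Dx^3  (order 3).
h: a_k = 0, 0, 4, 4/3, -128/3, -256/5, 16064/15, 49088/21, -247808/7, …
ICs: h(0) = 0, h′(0) = 0, h′′(0) = 8.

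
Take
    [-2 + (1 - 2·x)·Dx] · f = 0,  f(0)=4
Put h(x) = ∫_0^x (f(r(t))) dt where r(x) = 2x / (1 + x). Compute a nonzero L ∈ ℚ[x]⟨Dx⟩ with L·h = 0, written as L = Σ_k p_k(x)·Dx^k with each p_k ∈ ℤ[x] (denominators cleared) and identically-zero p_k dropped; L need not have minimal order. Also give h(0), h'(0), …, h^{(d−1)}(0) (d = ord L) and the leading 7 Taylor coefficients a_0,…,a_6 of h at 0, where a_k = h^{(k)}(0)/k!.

L = 4·Dx + (-1 + 2·x + 3·x^2)·Dx^2  (order 2).
h: a_k = 0, 4, 8, 16, 36, 432/5, 216, …
ICs: h(0) = 0, h′(0) = 4.

f: a_k = 4, 8, 16, 32, 64, 128, 256, …
f∘r: x↦r, Dx↦Dx/r' in L_f ⇒ L₀.
∫: right-multiply L₀ by Dx.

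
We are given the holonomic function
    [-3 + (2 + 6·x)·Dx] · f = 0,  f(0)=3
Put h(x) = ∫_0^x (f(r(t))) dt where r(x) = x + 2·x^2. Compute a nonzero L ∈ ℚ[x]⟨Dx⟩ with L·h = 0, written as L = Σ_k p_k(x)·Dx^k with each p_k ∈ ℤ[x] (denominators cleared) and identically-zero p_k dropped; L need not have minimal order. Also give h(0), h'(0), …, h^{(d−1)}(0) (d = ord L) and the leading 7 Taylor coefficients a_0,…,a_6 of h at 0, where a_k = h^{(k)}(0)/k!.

L = (-3 - 12·x)·Dx + (2 + 6·x + 12·x^2)·Dx^2  (order 2).
h: a_k = 0, 3, 9/4, 15/8, -135/64, 189/128, 405/512, …
ICs: h(0) = 0, h′(0) = 3.

f: a_k = 3, 9/2, -27/8, 81/16, -1215/128, 5103/256, -45927/1024, …
f∘r: x↦r, Dx↦Dx/r' in L_f ⇒ L₀.
Integrate: L := L₀·Dx.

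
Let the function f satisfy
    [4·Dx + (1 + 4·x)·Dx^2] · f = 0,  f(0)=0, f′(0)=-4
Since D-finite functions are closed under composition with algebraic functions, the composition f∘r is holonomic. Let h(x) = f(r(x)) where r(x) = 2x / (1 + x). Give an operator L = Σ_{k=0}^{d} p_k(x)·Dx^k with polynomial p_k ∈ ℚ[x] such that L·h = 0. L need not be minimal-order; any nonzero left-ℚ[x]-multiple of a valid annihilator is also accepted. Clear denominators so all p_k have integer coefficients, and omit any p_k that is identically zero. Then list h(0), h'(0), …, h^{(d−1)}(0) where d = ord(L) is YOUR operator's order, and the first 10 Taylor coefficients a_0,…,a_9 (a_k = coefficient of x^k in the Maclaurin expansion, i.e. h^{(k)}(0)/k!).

f: a_k = 0, -4, 8, -64/3, 64, -1024/5, 2048/3, -16384/7, 8192, -262144/9, …
Change of var in L_f (x↦r) gives L₀.
L = (10 + 18·x)·Dx + (1 + 10·x + 9·x^2)·Dx^2  (order 2).
h: a_k = 0, -8, 40, -728/3, 1640, -59048/5, 265720/3, -4782968/7, 5380840, -387420488/9, …
ICs: h(0) = 0, h′(0) = -8.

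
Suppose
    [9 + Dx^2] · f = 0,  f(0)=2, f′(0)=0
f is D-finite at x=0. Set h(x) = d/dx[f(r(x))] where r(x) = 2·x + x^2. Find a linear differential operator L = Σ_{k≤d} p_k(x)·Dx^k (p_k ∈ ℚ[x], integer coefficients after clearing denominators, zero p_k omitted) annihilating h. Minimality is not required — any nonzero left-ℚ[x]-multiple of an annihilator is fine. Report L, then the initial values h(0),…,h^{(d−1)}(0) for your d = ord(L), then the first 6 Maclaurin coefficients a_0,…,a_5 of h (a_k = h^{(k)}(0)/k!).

f: a_k = 2, 0, -9, 0, 27/4, 0, …
Change of var in L_f (x↦r) gives L₀.
h₀' ⇒ L via d/dx closure of L₀.
L = (39 + 144·x + 216·x^2 + 144·x^3 + 36·x^4) + (-3 - 3·x)·Dx + (1 + 2·x + x^2)·Dx^2  (order 2).
h: a_k = 0, -72, -108, 396, 1080, 972/5, …
ICs: h(0) = 0, h′(0) = -72.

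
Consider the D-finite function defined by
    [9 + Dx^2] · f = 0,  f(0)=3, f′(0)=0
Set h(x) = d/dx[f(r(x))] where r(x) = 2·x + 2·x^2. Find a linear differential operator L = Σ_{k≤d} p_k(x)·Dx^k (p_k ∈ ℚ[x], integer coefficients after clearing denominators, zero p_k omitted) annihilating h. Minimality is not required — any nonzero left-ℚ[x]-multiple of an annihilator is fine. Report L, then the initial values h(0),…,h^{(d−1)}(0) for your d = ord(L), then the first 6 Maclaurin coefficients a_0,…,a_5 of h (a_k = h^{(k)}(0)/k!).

L = (48 + 288·x + 864·x^2 + 1152·x^3 + 576·x^4) + (-6 - 12·x)·Dx + (1 + 4·x + 4·x^2)·Dx^2  (order 2).
h: a_k = 0, -108, -324, 432, 3240, 23328/5, …
ICs: h(0) = 0, h′(0) = -108.

f: a_k = 3, 0, -27/2, 0, 81/8, 0, …
Substitute x→r, Dx→(1/r')Dx; clear ⇒ L₀.
Derive L from L₀ (diff closure).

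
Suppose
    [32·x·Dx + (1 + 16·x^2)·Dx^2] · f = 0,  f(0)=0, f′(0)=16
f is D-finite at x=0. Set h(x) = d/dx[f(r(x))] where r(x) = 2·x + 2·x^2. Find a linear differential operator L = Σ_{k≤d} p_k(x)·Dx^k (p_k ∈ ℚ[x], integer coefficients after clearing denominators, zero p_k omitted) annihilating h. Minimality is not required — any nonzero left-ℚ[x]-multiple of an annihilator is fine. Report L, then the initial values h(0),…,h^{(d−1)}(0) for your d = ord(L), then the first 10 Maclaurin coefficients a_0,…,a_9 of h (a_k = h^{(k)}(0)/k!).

f: a_k = 0, 16, 0, -256/3, 0, 4096/5, 0, -65536/7, 0, 1048576/9, …
h₀=f(r): pull back L_f along r ⇒ L₀.
Differentiate: ansatz ord ≤ ord L₀ ⇒ L.
L = (-2 + 128·x + 512·x^2 + 768·x^3 + 384·x^4) + (1 + 2·x + 64·x^2 + 256·x^3 + 320·x^4 + 128·x^5)·Dx  (order 1).
h: a_k = 32, 64, -2048, -8192, 120832, 782336, -6553600, -65011712, 311558144, 4949540864, …
ICs: h(0) = 32.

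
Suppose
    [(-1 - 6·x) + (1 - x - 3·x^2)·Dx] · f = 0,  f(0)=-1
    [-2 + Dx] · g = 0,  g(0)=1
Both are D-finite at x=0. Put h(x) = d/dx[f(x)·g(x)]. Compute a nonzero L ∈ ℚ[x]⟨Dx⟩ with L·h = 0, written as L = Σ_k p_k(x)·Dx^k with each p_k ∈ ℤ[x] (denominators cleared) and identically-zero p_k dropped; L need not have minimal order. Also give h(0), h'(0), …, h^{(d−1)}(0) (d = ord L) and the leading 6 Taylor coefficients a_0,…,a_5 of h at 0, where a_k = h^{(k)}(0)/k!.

f: a_k = -1, -1, -4, -7, -19, -40, …
g: a_k = 1, 2, 2, 4/3, 2/3, 4/15, …
L₀ := L_f ⊗_s L_g (sym. prod.), ord ≤ 1.
Derive L from L₀ (diff closure).
L = (16 + 30·x - 2·x^2 - 48·x^3 + 36·x^4) + (-3 - x + 19·x^2 + 6·x^3 - 18·x^4)·Dx  (order 1).
h: a_k = -3, -16, -55, -172, -1474/3, -20462/15, …
ICs: h(0) = -3.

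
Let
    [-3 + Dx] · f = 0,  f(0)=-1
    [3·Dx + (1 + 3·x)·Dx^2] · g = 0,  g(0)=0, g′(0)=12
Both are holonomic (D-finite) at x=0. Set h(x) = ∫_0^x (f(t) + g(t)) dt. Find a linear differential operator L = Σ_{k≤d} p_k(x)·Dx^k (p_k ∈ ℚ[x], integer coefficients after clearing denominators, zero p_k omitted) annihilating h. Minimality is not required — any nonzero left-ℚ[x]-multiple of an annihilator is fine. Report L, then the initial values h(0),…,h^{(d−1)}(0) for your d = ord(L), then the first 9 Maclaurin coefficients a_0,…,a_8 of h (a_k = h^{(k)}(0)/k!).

f: a_k = -1, -3, -9/2, -9/2, -27/8, -81/40, -81/80, -243/560, -729/4480, …
g: a_k = 0, 12, -18, 36, -81, 972/5, -486, 8748/7, -6561/2, …
h₀=f+g: left-lcm gives L₀, ord ≤ 3.
h=∫h₀ ⇒ L = L₀·Dx.
L = (-27 - 27·x)·Dx^2 + (3 - 18·x - 27·x^2)·Dx^3 + (2 + 9·x + 9·x^2)·Dx^4  (order 4).
h: a_k = 0, -1, 9/2, -15/2, 63/8, -135/8, 513/16, -38961/560, 699597/4480, …
ICs: h(0) = 0, h′(0) = -1, h′′(0) = 9, h′′′(0) = -45.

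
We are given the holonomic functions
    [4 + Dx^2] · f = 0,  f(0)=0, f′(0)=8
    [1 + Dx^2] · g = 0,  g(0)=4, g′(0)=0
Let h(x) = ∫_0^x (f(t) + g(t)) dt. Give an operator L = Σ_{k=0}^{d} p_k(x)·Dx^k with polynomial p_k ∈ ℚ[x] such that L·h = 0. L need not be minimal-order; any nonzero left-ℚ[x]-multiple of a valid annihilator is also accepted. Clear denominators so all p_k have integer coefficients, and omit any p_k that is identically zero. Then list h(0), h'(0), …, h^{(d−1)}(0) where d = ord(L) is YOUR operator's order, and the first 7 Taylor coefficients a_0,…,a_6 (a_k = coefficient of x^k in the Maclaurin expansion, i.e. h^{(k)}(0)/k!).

f: a_k = 0, 8, 0, -16/3, 0, 16/15, 0, …
g: a_k = 4, 0, -2, 0, 1/6, 0, -1/180, …
f+g: L₀ = lclm(L_f,L_g), ord ≤ 2+2.
h=∫h₀ ⇒ L = L₀·Dx.
L = 4·Dx + 5·Dx^3 + Dx^5  (order 5).
h: a_k = 0, 4, 4, -2/3, -4/3, 1/30, 8/45, …
ICs: h(0) = 0, h′(0) = 4, h′′(0) = 8, h′′′(0) = -4, h′′′′(0) = -32.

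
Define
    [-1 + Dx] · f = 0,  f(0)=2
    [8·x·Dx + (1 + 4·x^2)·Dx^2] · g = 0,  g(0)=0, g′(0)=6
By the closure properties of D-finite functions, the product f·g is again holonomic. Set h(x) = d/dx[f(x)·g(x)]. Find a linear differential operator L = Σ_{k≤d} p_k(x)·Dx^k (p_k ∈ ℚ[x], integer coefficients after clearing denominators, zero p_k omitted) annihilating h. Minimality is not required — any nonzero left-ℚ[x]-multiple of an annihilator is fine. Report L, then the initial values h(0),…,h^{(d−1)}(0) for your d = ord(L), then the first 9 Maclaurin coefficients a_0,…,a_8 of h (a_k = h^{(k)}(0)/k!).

f: a_k = 2, 2, 1, 1/3, 1/12, 1/60, 1/360, 1/2520, 1/20160, …
g: a_k = 0, 6, 0, -8, 0, 96/5, 0, -384/7, 0, …
Sym-product of L_f,L_g gives L₀ (≤ ord 2).
h=h₀': d/dx-closure on L₀ ⇒ L.
L = (-7 - 16·x + 104·x^2 - 64·x^3 + 16·x^4) + (6 + 24·x - 112·x^2 + 96·x^3 - 32·x^4)·Dx + (1 - 8·x + 8·x^2 - 32·x^3 + 16·x^4)·Dx^2  (order 2).
h: a_k = 12, 24, -30, -56, 309/2, 215, -12763/20, -86894/105, 2903587/1120, …
ICs: h(0) = 12, h′(0) = 24.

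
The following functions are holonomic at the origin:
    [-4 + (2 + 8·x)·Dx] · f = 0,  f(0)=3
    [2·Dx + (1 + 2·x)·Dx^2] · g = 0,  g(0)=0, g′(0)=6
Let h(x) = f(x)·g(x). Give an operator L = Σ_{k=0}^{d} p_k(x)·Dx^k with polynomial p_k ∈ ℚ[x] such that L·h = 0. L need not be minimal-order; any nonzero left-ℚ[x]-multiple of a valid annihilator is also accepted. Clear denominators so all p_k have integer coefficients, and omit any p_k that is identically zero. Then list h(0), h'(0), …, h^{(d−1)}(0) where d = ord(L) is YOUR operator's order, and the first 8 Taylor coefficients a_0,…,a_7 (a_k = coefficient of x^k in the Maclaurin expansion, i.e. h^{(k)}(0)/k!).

f: a_k = 3, 6, -6, 12, -30, 84, -252, 792, …
g: a_k = 0, 6, -6, 8, -12, 96/5, -32, 384/7, …
L₀ := L_f ⊗_s L_g (sym. prod.), ord ≤ 2.
L = (8 + 8·x) + (-2 - 8·x)·Dx + (1 + 10·x + 32·x^2 + 32·x^3)·Dx^2  (order 2).
h: a_k = 0, 18, 18, -48, 120, -1572/5, 4356/5, -88992/35, …
ICs: h(0) = 0, h′(0) = 18.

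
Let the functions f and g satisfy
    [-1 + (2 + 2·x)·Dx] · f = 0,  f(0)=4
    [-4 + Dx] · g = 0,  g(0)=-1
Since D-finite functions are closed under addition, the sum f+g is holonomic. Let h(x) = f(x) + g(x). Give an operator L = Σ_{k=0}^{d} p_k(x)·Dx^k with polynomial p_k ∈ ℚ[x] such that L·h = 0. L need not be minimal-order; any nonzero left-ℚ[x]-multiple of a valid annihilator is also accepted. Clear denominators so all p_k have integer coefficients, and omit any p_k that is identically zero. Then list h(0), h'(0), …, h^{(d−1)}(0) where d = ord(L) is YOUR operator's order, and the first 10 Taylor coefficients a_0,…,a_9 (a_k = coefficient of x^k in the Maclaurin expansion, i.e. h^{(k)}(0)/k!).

L = (36 + 32·x) + (-65 - 128·x - 64·x^2)·Dx + (14 + 30·x + 16·x^2)·Dx^2  (order 2).
h: a_k = 3, -2, -17/2, -125/12, -1039/96, -8087/960, -66481/11520, -513893/161280, -4329439/2580480, -31527407/46448640, …
ICs: h(0) = 3, h′(0) = -2.

f: a_k = 4, 2, -1/2, 1/4, -5/32, 7/64, -21/256, 33/512, -429/8192, 715/16384, …
g: a_k = -1, -4, -8, -32/3, -32/3, -128/15, -256/45, -1024/315, -512/315, -2048/2835, …
Weyl lclm of L_f,L_g ⇒ L₀ (ord ≤ 2).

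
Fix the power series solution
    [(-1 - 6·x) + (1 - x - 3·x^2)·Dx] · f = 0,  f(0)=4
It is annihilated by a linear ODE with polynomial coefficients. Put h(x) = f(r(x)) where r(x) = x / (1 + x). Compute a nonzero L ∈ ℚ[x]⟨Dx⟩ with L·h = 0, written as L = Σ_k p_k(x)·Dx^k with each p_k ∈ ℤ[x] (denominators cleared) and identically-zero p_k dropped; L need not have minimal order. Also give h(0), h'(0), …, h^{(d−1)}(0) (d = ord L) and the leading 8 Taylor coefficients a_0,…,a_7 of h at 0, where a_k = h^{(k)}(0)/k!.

L = (1 + 7·x) + (-1 - 2·x + 2·x^2 + 3·x^3)·Dx  (order 1).
h: a_k = 4, 4, 12, 0, 36, -36, 144, -252, …
ICs: h(0) = 4.

f: a_k = 4, 4, 16, 28, 76, 160, 388, 868, …
Substitute x→r, Dx→(1/r')Dx; clear ⇒ L₀.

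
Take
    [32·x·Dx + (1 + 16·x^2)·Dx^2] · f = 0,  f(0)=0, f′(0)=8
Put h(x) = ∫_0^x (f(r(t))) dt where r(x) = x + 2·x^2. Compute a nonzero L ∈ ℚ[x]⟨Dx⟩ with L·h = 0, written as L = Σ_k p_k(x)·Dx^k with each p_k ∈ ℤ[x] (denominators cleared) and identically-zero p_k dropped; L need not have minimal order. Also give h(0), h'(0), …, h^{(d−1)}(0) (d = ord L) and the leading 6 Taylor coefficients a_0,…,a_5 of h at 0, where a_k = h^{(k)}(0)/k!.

L = (-4 + 32·x + 256·x^2 + 768·x^3 + 768·x^4)·Dx^2 + (1 + 4·x + 16·x^2 + 128·x^3 + 320·x^4 + 256·x^5)·Dx^3  (order 3).
h: a_k = 0, 0, 4, 16/3, -32/3, -256/5, …
ICs: h(0) = 0, h′(0) = 0, h′′(0) = 8.

f: a_k = 0, 8, 0, -128/3, 0, 2048/5, …
h₀=f(r): pull back L_f along r ⇒ L₀.
h=∫h₀ ⇒ L = L₀·Dx.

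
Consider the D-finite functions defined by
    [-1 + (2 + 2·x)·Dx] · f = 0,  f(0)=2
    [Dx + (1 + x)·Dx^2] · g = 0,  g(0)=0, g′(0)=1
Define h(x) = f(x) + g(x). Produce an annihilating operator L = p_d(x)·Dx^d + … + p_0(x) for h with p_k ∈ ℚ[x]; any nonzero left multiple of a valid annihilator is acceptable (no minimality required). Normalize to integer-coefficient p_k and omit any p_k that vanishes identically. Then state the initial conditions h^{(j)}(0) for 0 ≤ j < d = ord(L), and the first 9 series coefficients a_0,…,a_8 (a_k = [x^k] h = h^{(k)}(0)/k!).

L = Dx + (5 + 5·x)·Dx^2 + (2 + 4·x + 2·x^2)·Dx^3  (order 3).
h: a_k = 2, 2, -3/4, 11/24, -21/64, 163/640, -319/1536, 1255/7168, -2477/16384, …
ICs: h(0) = 2, h′(0) = 2, h′′(0) = -3/2.

f: a_k = 2, 1, -1/4, 1/8, -5/64, 7/128, -21/512, 33/1024, -429/16384, …
g: a_k = 0, 1, -1/2, 1/3, -1/4, 1/5, -1/6, 1/7, -1/8, …
Weyl lclm of L_f,L_g ⇒ L₀ (ord ≤ 3).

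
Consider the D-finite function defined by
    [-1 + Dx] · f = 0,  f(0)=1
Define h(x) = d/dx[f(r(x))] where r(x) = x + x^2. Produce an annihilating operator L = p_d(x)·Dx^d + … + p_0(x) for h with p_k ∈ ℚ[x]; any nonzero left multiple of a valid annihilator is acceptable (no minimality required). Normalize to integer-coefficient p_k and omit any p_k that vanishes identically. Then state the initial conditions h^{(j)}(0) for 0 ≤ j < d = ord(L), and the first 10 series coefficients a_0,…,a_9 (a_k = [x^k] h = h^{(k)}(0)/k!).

f: a_k = 1, 1, 1/2, 1/6, 1/24, 1/120, 1/720, 1/5040, 1/40320, 1/362880, …
L₀ from L_f via x↦r, Dx↦r'^{-1}Dx.
h₀' ⇒ L via d/dx closure of L₀.
L = (3 + 4·x + 4·x^2) + (-1 - 2·x)·Dx  (order 1).
h: a_k = 1, 3, 7/2, 25/6, 27/8, 331/120, 1303/720, 1979/1680, 5357/8064, 19093/51840, …
ICs: h(0) = 1.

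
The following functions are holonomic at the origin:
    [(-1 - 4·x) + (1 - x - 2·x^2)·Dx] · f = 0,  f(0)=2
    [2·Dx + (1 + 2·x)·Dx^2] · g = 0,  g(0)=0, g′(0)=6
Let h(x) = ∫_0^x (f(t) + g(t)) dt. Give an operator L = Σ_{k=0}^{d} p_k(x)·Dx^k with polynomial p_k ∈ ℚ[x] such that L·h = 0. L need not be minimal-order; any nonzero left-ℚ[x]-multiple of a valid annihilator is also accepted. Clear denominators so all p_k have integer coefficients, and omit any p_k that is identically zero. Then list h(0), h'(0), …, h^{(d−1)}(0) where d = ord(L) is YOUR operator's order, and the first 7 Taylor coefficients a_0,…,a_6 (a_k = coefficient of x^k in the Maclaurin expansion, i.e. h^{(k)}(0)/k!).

L = (54 + 228·x + 432·x^2 + 288·x^3 + 192·x^4)·Dx^2 + (11 + 124·x + 464·x^2 + 704·x^3 + 592·x^4 + 320·x^5)·Dx^3 + (-4 - 19·x - 17·x^2 + 42·x^3 + 116·x^4 + 136·x^5 + 64·x^6)·Dx^4  (order 4).
h: a_k = 0, 2, 4, 0, 9/2, 2, 51/5, …
ICs: h(0) = 0, h′(0) = 2, h′′(0) = 8, h′′′(0) = 0.

f: a_k = 2, 2, 6, 10, 22, 42, 86, …
g: a_k = 0, 6, -6, 8, -12, 96/5, -32, …
Weyl lclm of L_f,L_g ⇒ L₀ (ord ≤ 3).
Integrate: L := L₀·Dx.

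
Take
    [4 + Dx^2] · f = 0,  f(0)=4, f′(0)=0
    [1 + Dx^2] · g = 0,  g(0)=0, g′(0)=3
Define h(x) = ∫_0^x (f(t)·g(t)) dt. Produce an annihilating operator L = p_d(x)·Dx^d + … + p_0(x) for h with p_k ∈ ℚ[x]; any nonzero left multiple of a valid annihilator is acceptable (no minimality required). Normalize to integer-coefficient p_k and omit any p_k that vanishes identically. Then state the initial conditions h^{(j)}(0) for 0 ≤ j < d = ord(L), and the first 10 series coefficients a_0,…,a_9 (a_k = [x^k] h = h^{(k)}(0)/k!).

L = 9·Dx + 10·Dx^3 + Dx^5  (order 5).
h: a_k = 0, 0, 6, 0, -13/2, 0, 121/60, 0, -1093/3360, 0, …
ICs: h(0) = 0, h′(0) = 0, h′′(0) = 12, h′′′(0) = 0, h′′′′(0) = -156.

f: a_k = 4, 0, -8, 0, 8/3, 0, -16/45, 0, 8/315, 0, …
g: a_k = 0, 3, 0, -1/2, 0, 1/40, 0, -1/1680, 0, 1/120960, …
Product ⇒ symmetric product L₀, ord ≤ 4.
h=∫₀ˣh₀: take L = L₀·Dx.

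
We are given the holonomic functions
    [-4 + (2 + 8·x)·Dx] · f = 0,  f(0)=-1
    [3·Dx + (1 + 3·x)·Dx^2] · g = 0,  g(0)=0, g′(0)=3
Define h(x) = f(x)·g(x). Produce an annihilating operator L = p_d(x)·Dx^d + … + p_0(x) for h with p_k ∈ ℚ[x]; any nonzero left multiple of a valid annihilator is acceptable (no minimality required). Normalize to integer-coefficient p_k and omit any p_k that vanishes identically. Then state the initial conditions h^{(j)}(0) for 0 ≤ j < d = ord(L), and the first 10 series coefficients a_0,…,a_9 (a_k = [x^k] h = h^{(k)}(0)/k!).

L = (6 + 12·x) + (-1 - 4·x)·Dx + (1 + 11·x + 40·x^2 + 48·x^3)·Dx^2  (order 2).
h: a_k = 0, -3, -3/2, 6, -75/4, 579/10, -906/5, 20187/35, -522657/280, 171783/28, …
ICs: h(0) = 0, h′(0) = -3.

f: a_k = -1, -2, 2, -4, 10, -28, 84, -264, 858, -2860, …
g: a_k = 0, 3, -9/2, 9, -81/4, 243/5, -243/2, 2187/7, -6561/8, 2187, …
L₀ := L_f ⊗_s L_g (sym. prod.), ord ≤ 2.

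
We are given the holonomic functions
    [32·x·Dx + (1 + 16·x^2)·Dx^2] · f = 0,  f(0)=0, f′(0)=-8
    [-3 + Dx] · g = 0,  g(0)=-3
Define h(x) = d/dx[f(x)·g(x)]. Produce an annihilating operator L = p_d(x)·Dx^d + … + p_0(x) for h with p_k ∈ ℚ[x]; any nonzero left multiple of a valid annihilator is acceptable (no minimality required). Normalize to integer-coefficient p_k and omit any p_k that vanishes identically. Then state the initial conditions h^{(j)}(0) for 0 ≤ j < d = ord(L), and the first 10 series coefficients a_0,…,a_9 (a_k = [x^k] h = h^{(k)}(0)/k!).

f: a_k = 0, -8, 0, 128/3, 0, -2048/5, 0, 32768/7, 0, -524288/9, …
g: a_k = -3, -9, -27/2, -27/2, -81/8, -243/40, -243/80, -729/560, -2187/4480, -729/4480, …
Sym-product of L_f,L_g gives L₀ (≤ ord 2).
Derive L from L₀ (diff closure).
L = (-69 - 576·x + 5472·x^2 - 9216·x^3 + 6912·x^4) + (14 + 288·x - 2112·x^2 + 4608·x^3 - 4608·x^4)·Dx + (3 - 32·x + 96·x^2 - 512·x^3 + 768·x^4)·Dx^2  (order 2).
h: a_k = 24, 144, -60, -1104, 3669, 18954, -624507/10, -10317852/35, 582567267/560, 1297874621/280, …
ICs: h(0) = 24, h′(0) = 144.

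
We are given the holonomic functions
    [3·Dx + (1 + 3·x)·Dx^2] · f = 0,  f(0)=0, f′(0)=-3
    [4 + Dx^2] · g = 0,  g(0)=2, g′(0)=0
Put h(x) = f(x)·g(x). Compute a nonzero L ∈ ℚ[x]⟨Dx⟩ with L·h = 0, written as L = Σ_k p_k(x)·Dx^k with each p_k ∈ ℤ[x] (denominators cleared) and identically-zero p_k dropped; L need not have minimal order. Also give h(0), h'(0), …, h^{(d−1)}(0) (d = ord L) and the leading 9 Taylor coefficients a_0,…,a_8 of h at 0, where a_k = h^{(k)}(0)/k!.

L = (-1112 - 1248·x + 7344·x^2 + 27648·x^3 + 20736·x^4) + (-48 + 2160·x + 10368·x^2 + 10368·x^3)·Dx + (-250 + 240·x + 4968·x^2 + 13824·x^3 + 10368·x^4)·Dx^2 + (-12 + 540·x + 2592·x^2 + 2592·x^3)·Dx^3 + (7 + 138·x + 783·x^2 + 1728·x^3 + 1296·x^4)·Dx^4  (order 4).
h: a_k = 0, -6, 9, -6, 45/2, -326/5, 168, -46402/105, 23609/20, …
ICs: h(0) = 0, h′(0) = -6, h′′(0) = 18, h′′′(0) = -36.

f: a_k = 0, -3, 9/2, -9, 81/4, -243/5, 243/2, -2187/7, 6561/8, …
g: a_k = 2, 0, -4, 0, 4/3, 0, -8/45, 0, 4/315, …
Product ⇒ symmetric product L₀, ord ≤ 4.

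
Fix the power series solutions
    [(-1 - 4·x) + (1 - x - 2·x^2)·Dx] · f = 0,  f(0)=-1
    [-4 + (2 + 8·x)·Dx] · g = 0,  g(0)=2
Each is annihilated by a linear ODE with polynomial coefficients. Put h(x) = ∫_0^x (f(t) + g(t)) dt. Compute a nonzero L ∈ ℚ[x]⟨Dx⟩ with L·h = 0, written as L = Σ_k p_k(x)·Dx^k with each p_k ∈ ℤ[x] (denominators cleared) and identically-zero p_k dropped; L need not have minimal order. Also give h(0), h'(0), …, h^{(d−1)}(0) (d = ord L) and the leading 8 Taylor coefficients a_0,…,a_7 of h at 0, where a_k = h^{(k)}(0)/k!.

f: a_k = -1, -1, -3, -5, -11, -21, -43, -85, …
g: a_k = 2, 4, -4, 8, -20, 56, -168, 528, …
f+g: L₀ = lclm(L_f,L_g), ord ≤ 1+1.
Integrate: L := L₀·Dx.
L = (-16 - 84·x - 120·x^2 - 160·x^3)·Dx + (10 + 52·x + 204·x^2 + 400·x^3 + 400·x^4)·Dx^2 + (1 - 7·x - 56·x^2 - 8·x^3 + 200·x^4 + 160·x^5)·Dx^3  (order 3).
h: a_k = 0, 1, 3/2, -7/3, 3/4, -31/5, 35/6, -211/7, …
ICs: h(0) = 0, h′(0) = 1, h′′(0) = 3.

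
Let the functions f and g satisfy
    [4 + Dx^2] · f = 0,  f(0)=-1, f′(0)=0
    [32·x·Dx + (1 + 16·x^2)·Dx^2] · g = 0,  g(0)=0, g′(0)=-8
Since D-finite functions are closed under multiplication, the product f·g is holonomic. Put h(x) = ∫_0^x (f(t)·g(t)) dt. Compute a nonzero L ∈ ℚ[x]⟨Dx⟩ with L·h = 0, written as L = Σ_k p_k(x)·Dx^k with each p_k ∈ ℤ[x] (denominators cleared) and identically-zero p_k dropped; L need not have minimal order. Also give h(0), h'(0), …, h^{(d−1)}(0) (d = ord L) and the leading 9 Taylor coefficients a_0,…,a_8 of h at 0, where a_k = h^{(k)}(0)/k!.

L = (1360 + 60416·x^2 + 106496·x^4 + 262144·x^6 + 1048576·x^8)·Dx + (2304·x + 45056·x^3 + 196608·x^5 + 1048576·x^7)·Dx^2 + (360 + 15872·x^2 + 36864·x^4 + 131072·x^6 + 524288·x^8)·Dx^3 + (576·x + 11264·x^3 + 49152·x^5 + 262144·x^7)·Dx^4 + (5 + 192·x^2 + 2560·x^4 + 16384·x^6 + 65536·x^8)·Dx^5  (order 5).
h: a_k = 0, 0, 4, 0, -44/3, 0, 3752/45, 0, -217724/315, …
ICs: h(0) = 0, h′(0) = 0, h′′(0) = 8, h′′′(0) = 0, h′′′′(0) = -352.

f: a_k = -1, 0, 2, 0, -2/3, 0, 4/45, 0, -2/315, …
g: a_k = 0, -8, 0, 128/3, 0, -2048/5, 0, 32768/7, 0, …
f·g: L₀ = L_f ⊗_s L_g, ord ≤ 2·2.
h=∫₀ˣh₀: take L = L₀·Dx.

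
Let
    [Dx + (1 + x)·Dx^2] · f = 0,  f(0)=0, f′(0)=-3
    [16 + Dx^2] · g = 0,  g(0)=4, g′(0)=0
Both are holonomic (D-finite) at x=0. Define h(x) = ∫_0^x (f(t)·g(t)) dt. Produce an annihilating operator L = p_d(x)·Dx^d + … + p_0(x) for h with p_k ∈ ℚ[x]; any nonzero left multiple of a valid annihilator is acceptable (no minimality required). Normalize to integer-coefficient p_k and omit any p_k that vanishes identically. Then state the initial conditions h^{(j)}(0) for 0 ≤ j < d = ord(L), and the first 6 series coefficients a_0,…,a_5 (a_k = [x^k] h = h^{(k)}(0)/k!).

L = (15072 + 62976·x + 97024·x^2 + 65536·x^3 + 16384·x^4)·Dx + (1984 + 6080·x + 6144·x^2 + 2048·x^3)·Dx^2 + (1950 + 8000·x + 12192·x^2 + 8192·x^3 + 2048·x^4)·Dx^3 + (124 + 380·x + 384·x^2 + 128·x^3)·Dx^4 + (63 + 254·x + 383·x^2 + 256·x^3 + 64·x^4)·Dx^5  (order 5).
h: a_k = 0, 0, -6, 2, 23, -9, …
ICs: h(0) = 0, h′(0) = 0, h′′(0) = -12, h′′′(0) = 12, h′′′′(0) = 552.

f: a_k = 0, -3, 3/2, -1, 3/4, -3/5, …
g: a_k = 4, 0, -32, 0, 128/3, 0, …
Sym-product of L_f,L_g gives L₀ (≤ ord 4).
∫: right-multiply L₀ by Dx.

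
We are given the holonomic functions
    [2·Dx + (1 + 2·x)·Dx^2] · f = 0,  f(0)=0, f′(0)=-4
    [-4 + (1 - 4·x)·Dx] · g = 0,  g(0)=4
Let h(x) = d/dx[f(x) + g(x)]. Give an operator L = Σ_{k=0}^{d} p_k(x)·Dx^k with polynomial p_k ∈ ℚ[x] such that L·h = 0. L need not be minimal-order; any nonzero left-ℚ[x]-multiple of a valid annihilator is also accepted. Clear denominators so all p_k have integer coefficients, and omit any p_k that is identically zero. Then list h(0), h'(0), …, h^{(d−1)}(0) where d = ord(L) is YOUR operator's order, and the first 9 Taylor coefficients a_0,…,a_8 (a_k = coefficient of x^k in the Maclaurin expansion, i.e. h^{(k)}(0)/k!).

f: a_k = 0, -4, 4, -16/3, 8, -64/5, 64/3, -256/7, 64, …
g: a_k = 4, 16, 64, 256, 1024, 4096, 16384, 65536, 262144, …
h₀=f+g: left-lcm gives L₀, ord ≤ 3.
h=h₀': d/dx-closure on L₀ ⇒ L.
L = (-128 - 64·x) + (-44 - 224·x - 128·x^2)·Dx + (5 - 6·x - 48·x^2 - 32·x^3)·Dx^2  (order 2).
h: a_k = 12, 136, 752, 4128, 20416, 98432, 458496, 2097664, 9436160, …
ICs: h(0) = 12, h′(0) = 136.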